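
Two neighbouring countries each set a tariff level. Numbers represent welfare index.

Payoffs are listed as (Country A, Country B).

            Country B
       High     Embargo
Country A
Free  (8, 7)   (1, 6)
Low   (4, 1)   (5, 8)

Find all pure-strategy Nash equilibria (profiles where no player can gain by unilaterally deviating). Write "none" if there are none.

Country A against High: payoffs 8, 4 → best response Free.
Country A against Embargo: payoffs 1, 5 → best response Low.
Country B against Free: payoffs 7, 6 → best response High.
Country B against Low: payoffs 1, 8 → best response Embargo.
Mutual best responses: (Free, High); (Low, Embargo).

Pure-strategy Nash equilibria: (Free, High) and (Low, Embargo)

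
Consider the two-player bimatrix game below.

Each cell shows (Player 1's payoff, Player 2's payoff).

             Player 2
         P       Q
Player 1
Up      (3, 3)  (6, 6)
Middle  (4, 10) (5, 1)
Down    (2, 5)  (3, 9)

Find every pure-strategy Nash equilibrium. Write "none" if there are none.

Player 1 against P: payoffs 3, 4, 2 → best response Middle.
Player 1 against Q: payoffs 6, 5, 3 → best response Up.
Player 2 against Up: payoffs 3, 6 → best response Q.
Player 2 against Middle: payoffs 10, 1 → best response P.
Player 2 against Down: payoffs 5, 9 → best response Q.
Mutual best responses: (Up, Q); (Middle, P).

Pure-strategy Nash equilibria: (Up, Q); (Middle, P)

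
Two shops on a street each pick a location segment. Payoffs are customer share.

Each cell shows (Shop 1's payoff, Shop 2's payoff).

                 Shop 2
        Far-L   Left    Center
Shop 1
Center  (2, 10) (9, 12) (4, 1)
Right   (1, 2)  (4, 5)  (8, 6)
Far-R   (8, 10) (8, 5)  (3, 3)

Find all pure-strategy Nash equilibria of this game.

Pure-strategy Nash equilibria: (Center, Left); (Right, Center); (Far-R, Far-L)

Mark each player's best response to every combination of opponents' strategies; a profile where every player is best-responding is a pure Nash equilibrium.
Shop 1 against Far-L: payoffs 2, 1, 8 → best response Far-R.
Shop 1 against Left: payoffs 9, 4, 8 → best response Center.
Shop 1 against Center: payoffs 4, 8, 3 → best response Right.
Shop 2 against Center: payoffs 10, 12, 1 → best response Left.
Shop 2 against Right: payoffs 2, 5, 6 → best response Center.
Shop 2 against Far-R: payoffs 10, 5, 3 → best response Far-L.
Mutual best responses: (Center, Left); (Right, Center); (Far-R, Far-L).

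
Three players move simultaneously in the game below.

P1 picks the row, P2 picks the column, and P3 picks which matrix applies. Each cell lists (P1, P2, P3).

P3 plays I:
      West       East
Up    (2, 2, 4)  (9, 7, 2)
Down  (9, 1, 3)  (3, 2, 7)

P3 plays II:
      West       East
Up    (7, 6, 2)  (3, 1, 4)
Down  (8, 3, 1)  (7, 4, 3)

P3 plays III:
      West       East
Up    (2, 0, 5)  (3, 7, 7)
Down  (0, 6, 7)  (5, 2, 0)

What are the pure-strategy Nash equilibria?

For each strategy profile, look for a profitable unilateral deviation.
(Up, West, I): P1 can switch to Down (2 → 9). Not NE.
(Up, West, II): P1 can switch to Down (7 → 8). Not NE.
(Up, West, III): P2 can switch to East (0 → 7). Not NE.
(Up, East, I): P3 can switch to II (2 → 4). Not NE.
(Up, East, II): P1 can switch to Down (3 → 7). Not NE.
(Up, East, III): P1 can switch to Down (3 → 5). Not NE.
(The remaining 6 profiles each have a profitable deviation by the same check.)

There is no pure-strategy Nash equilibrium.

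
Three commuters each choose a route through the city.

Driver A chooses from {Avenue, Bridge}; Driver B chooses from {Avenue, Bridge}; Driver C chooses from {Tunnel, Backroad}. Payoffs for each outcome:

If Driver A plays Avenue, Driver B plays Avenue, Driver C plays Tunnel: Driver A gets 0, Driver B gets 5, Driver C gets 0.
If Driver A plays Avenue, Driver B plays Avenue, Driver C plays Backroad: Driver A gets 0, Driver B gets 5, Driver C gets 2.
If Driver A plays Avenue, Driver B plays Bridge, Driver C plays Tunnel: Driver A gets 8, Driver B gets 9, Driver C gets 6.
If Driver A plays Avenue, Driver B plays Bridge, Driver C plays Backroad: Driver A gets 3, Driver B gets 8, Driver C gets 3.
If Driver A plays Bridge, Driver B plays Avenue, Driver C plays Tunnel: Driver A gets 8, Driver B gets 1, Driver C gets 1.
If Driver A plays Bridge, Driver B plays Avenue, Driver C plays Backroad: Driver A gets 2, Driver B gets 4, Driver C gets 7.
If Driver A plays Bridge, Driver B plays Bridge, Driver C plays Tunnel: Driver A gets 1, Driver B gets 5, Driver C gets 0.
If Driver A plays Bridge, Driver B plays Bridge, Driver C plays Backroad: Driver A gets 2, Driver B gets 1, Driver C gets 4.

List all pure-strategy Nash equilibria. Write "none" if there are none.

Pure-strategy Nash equilibria: (Avenue, Bridge, Tunnel) and (Bridge, Avenue, Backroad)

For each strategy profile, look for a profitable unilateral deviation.
(Avenue, Avenue, Tunnel): Driver A can switch to Bridge (0 → 8). Not NE.
(Avenue, Avenue, Backroad): Driver A can switch to Bridge (0 → 2). Not NE.
(Avenue, Bridge, Tunnel): Driver A gets 8, best alternative 1; Driver B gets 9, best alternative 5; Driver C gets 6, best alternative 3. No profitable deviation — NE.
(Avenue, Bridge, Backroad): Driver C can switch to Tunnel (3 → 6). Not NE.
(Bridge, Avenue, Tunnel): Driver B can switch to Bridge (1 → 5). Not NE.
(Bridge, Avenue, Backroad): Driver A gets 2, best alternative 0; Driver B gets 4, best alternative 1; Driver C gets 7, best alternative 1. No profitable deviation — NE.
(Bridge, Bridge, Tunnel): Driver A can switch to Avenue (1 → 8). Not NE.
(Bridge, Bridge, Backroad): Driver A can switch to Avenue (2 → 3). Not NE.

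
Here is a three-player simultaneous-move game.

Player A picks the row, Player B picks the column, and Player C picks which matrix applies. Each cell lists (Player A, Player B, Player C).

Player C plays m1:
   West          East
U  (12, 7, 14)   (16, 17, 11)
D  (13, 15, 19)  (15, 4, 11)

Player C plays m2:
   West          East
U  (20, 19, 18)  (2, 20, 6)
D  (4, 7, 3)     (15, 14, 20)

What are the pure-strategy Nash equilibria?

Player A against (West, m1): payoffs 12, 13 → best response D.
Player A against (West, m2): payoffs 20, 4 → best response U.
Player A against (East, m1): payoffs 16, 15 → best response U.
Player A against (East, m2): payoffs 2, 15 → best response D.
Player B against (U, m1): payoffs 7, 17 → best response East.
Player B against (U, m2): payoffs 19, 20 → best response East.
Player B against (D, m1): payoffs 15, 4 → best response West.
Player B against (D, m2): payoffs 7, 14 → best response East.
Player C against (U, West): payoffs 14, 18 → best response m2.
Player C against (U, East): payoffs 11, 6 → best response m1.
Player C against (D, West): payoffs 19, 3 → best response m1.
Player C against (D, East): payoffs 11, 20 → best response m2.
Mutual best responses: (U, East, m1); (D, West, m1); (D, East, m2).

The pure Nash equilibria are (U, East, m1) and (D, West, m1) and (D, East, m2).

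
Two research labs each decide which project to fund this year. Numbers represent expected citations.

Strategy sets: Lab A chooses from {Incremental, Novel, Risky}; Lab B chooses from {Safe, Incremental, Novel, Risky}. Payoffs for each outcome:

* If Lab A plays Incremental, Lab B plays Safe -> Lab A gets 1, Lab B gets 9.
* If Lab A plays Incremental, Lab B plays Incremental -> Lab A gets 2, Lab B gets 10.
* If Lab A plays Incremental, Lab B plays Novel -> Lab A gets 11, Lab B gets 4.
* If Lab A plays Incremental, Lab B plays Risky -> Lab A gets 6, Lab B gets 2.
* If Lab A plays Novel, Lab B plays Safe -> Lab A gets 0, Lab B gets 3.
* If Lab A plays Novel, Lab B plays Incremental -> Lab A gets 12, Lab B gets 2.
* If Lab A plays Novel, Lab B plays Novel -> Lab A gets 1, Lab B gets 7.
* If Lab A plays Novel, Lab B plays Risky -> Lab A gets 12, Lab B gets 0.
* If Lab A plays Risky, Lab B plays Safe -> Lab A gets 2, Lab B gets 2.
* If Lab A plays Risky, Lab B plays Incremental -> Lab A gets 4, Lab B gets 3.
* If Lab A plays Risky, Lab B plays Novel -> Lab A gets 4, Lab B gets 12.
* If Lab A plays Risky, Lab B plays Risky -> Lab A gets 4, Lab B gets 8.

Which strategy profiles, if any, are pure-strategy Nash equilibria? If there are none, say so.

Check each profile: it is a Nash equilibrium iff no player can strictly gain by switching unilaterally.
(Incremental, Safe): Lab A can switch to Risky (1 → 2). Not NE.
(Incremental, Incremental): Lab A can switch to Novel (2 → 12). Not NE.
(Incremental, Novel): Lab B can switch to Safe (4 → 9). Not NE.
(Incremental, Risky): Lab A can switch to Novel (6 → 12). Not NE.
(Novel, Safe): Lab A can switch to Incremental (0 → 1). Not NE.
(Novel, Incremental): Lab B can switch to Safe (2 → 3). Not NE.
(Novel, Novel): Lab A can switch to Incremental (1 → 11). Not NE.
(Novel, Risky): Lab B can switch to Safe (0 → 3). Not NE.
(Risky, Safe): Lab B can switch to Incremental (2 → 3). Not NE.
(Risky, Incremental): Lab A can switch to Novel (4 → 12). Not NE.
(Risky, Novel): Lab A can switch to Incremental (4 → 11). Not NE.
(Risky, Risky): Lab A can switch to Incremental (4 → 6). Not NE.

none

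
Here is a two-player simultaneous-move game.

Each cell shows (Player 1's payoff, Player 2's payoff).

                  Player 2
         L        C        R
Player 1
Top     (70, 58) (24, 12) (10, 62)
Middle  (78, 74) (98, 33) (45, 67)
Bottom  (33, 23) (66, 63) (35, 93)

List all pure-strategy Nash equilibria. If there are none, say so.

For each strategy profile, look for a profitable unilateral deviation.
(Top, L): Player 1 can switch to Middle (70 → 78). Not NE.
(Top, C): Player 1 can switch to Middle (24 → 98). Not NE.
(Top, R): Player 1 can switch to Middle (10 → 45). Not NE.
(Middle, L): Player 1 gets 78, best alternative 70; Player 2 gets 74, best alternative 67. No profitable deviation — NE.
(Middle, C): Player 2 can switch to L (33 → 74). Not NE.
(Middle, R): Player 2 can switch to L (67 → 74). Not NE.
(Bottom, L): Player 1 can switch to Top (33 → 70). Not NE.
(Bottom, C): Player 1 can switch to Middle (66 → 98). Not NE.
(Bottom, R): Player 1 can switch to Middle (35 → 45). Not NE.

(Middle, L)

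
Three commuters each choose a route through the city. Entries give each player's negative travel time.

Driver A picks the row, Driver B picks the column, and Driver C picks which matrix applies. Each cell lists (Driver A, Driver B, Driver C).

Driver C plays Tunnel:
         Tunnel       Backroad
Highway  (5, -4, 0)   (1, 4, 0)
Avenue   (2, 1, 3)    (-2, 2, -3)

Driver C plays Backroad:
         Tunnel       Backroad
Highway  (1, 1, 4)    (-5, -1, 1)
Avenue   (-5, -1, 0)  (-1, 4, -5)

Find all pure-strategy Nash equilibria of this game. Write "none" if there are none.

Pure NE: (Highway, Tunnel, Backroad)

Driver A against (Tunnel, Tunnel): payoffs 5, 2 → best response Highway.
Driver A against (Tunnel, Backroad): payoffs 1, -5 → best response Highway.
Driver A against (Backroad, Tunnel): payoffs 1, -2 → best response Highway.
Driver A against (Backroad, Backroad): payoffs -5, -1 → best response Avenue.
Driver B against (Highway, Tunnel): payoffs -4, 4 → best response Backroad.
Driver B against (Highway, Backroad): payoffs 1, -1 → best response Tunnel.
Driver B against (Avenue, Tunnel): payoffs 1, 2 → best response Backroad.
Driver B against (Avenue, Backroad): payoffs -1, 4 → best response Backroad.
Driver C against (Highway, Tunnel): payoffs 0, 4 → best response Backroad.
Driver C against (Highway, Backroad): payoffs 0, 1 → best response Backroad.
Driver C against (Avenue, Tunnel): payoffs 3, 0 → best response Tunnel.
Driver C against (Avenue, Backroad): payoffs -3, -5 → best response Tunnel.
Mutual best responses: (Highway, Tunnel, Backroad).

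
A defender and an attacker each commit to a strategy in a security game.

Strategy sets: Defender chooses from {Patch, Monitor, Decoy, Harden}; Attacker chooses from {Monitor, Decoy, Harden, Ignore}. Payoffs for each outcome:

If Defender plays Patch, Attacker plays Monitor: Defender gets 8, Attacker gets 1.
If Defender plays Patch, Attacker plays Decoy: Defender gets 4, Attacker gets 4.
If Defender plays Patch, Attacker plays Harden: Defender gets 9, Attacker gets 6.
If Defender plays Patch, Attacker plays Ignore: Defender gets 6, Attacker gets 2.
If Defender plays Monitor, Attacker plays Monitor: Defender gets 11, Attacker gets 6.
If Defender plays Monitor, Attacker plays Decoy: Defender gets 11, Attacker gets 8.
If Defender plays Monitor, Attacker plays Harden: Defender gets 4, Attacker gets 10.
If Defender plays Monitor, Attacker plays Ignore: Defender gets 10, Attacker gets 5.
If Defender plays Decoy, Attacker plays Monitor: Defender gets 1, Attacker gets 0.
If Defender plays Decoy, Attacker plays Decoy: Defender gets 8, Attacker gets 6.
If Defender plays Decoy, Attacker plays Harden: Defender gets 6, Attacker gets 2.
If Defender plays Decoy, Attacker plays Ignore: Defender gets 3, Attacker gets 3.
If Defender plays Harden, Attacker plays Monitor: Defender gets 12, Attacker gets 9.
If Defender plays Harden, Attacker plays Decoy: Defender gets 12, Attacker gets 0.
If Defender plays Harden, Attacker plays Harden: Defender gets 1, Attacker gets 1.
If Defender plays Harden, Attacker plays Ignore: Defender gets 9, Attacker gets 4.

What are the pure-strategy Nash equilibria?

For each strategy profile, look for a profitable unilateral deviation.
(Patch, Monitor): Defender can switch to Monitor (8 → 11). Not NE.
(Patch, Decoy): Defender can switch to Monitor (4 → 11). Not NE.
(Patch, Harden): Defender gets 9, best alternative 6; Attacker gets 6, best alternative 4. No profitable deviation — NE.
(Patch, Ignore): Defender can switch to Monitor (6 → 10). Not NE.
(Monitor, Monitor): Defender can switch to Harden (11 → 12). Not NE.
(Monitor, Decoy): Defender can switch to Harden (11 → 12). Not NE.
(Monitor, Harden): Defender can switch to Patch (4 → 9). Not NE.
(Harden, Monitor): Defender gets 12, best alternative 11; Attacker gets 9, best alternative 4. No profitable deviation — NE.
(The remaining 8 profiles each have a profitable deviation by the same check.)

Pure-strategy Nash equilibria: (Patch, Harden); (Harden, Monitor)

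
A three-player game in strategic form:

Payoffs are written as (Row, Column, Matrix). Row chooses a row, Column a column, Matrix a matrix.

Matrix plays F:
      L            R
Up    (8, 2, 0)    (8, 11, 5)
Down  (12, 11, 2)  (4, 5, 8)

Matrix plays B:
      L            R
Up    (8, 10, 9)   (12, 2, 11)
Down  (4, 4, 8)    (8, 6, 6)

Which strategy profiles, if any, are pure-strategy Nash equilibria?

Pure NE: (Up, L, B)

Check each profile: it is a Nash equilibrium iff no player can strictly gain by switching unilaterally.
(Up, L, F): Row can switch to Down (8 → 12). Not NE.
(Up, L, B): Row gets 8, best alternative 4; Column gets 10, best alternative 2; Matrix gets 9, best alternative 0. No profitable deviation — NE.
(Up, R, F): Matrix can switch to B (5 → 11). Not NE.
(Up, R, B): Column can switch to L (2 → 10). Not NE.
(Down, L, F): Matrix can switch to B (2 → 8). Not NE.
(Down, L, B): Row can switch to Up (4 → 8). Not NE.
(Down, R, F): Row can switch to Up (4 → 8). Not NE.
(Down, R, B): Row can switch to Up (8 → 12). Not NE.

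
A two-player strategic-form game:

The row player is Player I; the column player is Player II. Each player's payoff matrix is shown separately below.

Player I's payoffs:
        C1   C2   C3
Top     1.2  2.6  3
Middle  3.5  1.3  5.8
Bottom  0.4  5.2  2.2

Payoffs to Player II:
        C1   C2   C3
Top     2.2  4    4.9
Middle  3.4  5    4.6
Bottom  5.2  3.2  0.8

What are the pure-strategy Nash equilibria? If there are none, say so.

Player I against C1: payoffs 1.2, 3.5, 0.4 → best response Middle.
Player I against C2: payoffs 2.6, 1.3, 5.2 → best response Bottom.
Player I against C3: payoffs 3, 5.8, 2.2 → best response Middle.
Player II against Top: payoffs 2.2, 4, 4.9 → best response C3.
Player II against Middle: payoffs 3.4, 5, 4.6 → best response C2.
Player II against Bottom: payoffs 5.2, 3.2, 0.8 → best response C1.
No profile is a mutual best response for all players.

No pure-strategy Nash equilibrium.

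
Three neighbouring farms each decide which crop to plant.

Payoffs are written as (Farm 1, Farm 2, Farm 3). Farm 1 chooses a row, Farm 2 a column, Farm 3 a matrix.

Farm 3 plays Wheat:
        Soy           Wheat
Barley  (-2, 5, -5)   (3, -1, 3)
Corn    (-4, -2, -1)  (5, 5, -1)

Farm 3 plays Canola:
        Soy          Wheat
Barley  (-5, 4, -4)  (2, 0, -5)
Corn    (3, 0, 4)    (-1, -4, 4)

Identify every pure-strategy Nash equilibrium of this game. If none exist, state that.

Farm 1 against (Soy, Wheat): payoffs -2, -4 → best response Barley.
Farm 1 against (Soy, Canola): payoffs -5, 3 → best response Corn.
Farm 1 against (Wheat, Wheat): payoffs 3, 5 → best response Corn.
Farm 1 against (Wheat, Canola): payoffs 2, -1 → best response Barley.
Farm 2 against (Barley, Wheat): payoffs 5, -1 → best response Soy.
Farm 2 against (Barley, Canola): payoffs 4, 0 → best response Soy.
Farm 2 against (Corn, Wheat): payoffs -2, 5 → best response Wheat.
Farm 2 against (Corn, Canola): payoffs 0, -4 → best response Soy.
Farm 3 against (Barley, Soy): payoffs -5, -4 → best response Canola.
Farm 3 against (Barley, Wheat): payoffs 3, -5 → best response Wheat.
Farm 3 against (Corn, Soy): payoffs -1, 4 → best response Canola.
Farm 3 against (Corn, Wheat): payoffs -1, 4 → best response Canola.
Mutual best responses: (Corn, Soy, Canola).

The unique pure-strategy Nash equilibrium is (Corn, Soy, Canola).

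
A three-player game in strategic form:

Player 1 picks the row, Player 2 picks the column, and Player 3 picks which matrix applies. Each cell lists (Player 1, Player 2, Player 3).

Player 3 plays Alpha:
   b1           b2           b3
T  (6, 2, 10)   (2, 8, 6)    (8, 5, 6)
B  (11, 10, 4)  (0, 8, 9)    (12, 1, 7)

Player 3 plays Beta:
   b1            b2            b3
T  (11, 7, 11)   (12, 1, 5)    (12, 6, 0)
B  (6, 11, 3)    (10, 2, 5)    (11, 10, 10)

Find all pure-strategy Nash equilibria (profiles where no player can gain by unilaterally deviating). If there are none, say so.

(T, b1, Beta), (T, b2, Alpha), (B, b1, Alpha)

(T, b1, Alpha): Player 1 can switch to B (6 → 11). Not NE.
(T, b1, Beta): Player 1 gets 11, best alternative 6; Player 2 gets 7, best alternative 6; Player 3 gets 11, best alternative 10. No profitable deviation — NE.
(T, b2, Alpha): Player 1 gets 2, best alternative 0; Player 2 gets 8, best alternative 5; Player 3 gets 6, best alternative 5. No profitable deviation — NE.
(T, b2, Beta): Player 2 can switch to b1 (1 → 7). Not NE.
(T, b3, Alpha): Player 1 can switch to B (8 → 12). Not NE.
(T, b3, Beta): Player 2 can switch to b1 (6 → 7). Not NE.
(B, b1, Alpha): Player 1 gets 11, best alternative 6; Player 2 gets 10, best alternative 8; Player 3 gets 4, best alternative 3. No profitable deviation — NE.
(B, b1, Beta): Player 1 can switch to T (6 → 11). Not NE.
(B, b2, Alpha): Player 1 can switch to T (0 → 2). Not NE.
(B, b2, Beta): Player 1 can switch to T (10 → 12). Not NE.
(B, b3, Alpha): Player 2 can switch to b1 (1 → 10). Not NE.
(B, b3, Beta): Player 1 can switch to T (11 → 12). Not NE.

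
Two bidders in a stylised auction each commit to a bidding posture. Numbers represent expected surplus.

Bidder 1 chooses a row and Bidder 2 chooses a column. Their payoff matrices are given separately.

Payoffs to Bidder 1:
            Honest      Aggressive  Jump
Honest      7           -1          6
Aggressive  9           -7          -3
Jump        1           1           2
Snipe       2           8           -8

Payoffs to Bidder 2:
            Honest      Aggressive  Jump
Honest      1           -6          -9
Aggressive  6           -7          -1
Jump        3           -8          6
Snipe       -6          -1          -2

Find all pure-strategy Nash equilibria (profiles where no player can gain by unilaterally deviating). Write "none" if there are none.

Pure-strategy Nash equilibria: (Aggressive, Honest) and (Snipe, Aggressive)

(Honest, Honest): Bidder 1 can switch to Aggressive (7 → 9). Not NE.
(Honest, Aggressive): Bidder 1 can switch to Jump (-1 → 1). Not NE.
(Honest, Jump): Bidder 2 can switch to Honest (-9 → 1). Not NE.
(Aggressive, Honest): Bidder 1 gets 9, best alternative 7; Bidder 2 gets 6, best alternative -1. No profitable deviation — NE.
(Aggressive, Aggressive): Bidder 1 can switch to Honest (-7 → -1). Not NE.
(Aggressive, Jump): Bidder 1 can switch to Honest (-3 → 6). Not NE.
(Jump, Honest): Bidder 1 can switch to Honest (1 → 7). Not NE.
(Jump, Aggressive): Bidder 1 can switch to Snipe (1 → 8). Not NE.
(Jump, Jump): Bidder 1 can switch to Honest (2 → 6). Not NE.
(Snipe, Aggressive): Bidder 1 gets 8, best alternative 1; Bidder 2 gets -1, best alternative -2. No profitable deviation — NE.
(The remaining 2 profiles each have a profitable deviation by the same check.)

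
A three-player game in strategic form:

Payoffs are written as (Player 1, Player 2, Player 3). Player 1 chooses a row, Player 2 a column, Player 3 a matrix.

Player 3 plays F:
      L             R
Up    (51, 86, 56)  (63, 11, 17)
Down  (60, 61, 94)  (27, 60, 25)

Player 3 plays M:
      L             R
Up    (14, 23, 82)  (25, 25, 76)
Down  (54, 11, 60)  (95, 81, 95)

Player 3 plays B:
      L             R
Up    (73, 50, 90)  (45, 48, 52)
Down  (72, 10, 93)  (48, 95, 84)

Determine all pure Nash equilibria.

Player 1 against (L, F): payoffs 51, 60 → best response Down.
Player 1 against (L, M): payoffs 14, 54 → best response Down.
Player 1 against (L, B): payoffs 73, 72 → best response Up.
Player 1 against (R, F): payoffs 63, 27 → best response Up.
Player 1 against (R, M): payoffs 25, 95 → best response Down.
Player 1 against (R, B): payoffs 45, 48 → best response Down.
Player 2 against (Up, F): payoffs 86, 11 → best response L.
Player 2 against (Up, M): payoffs 23, 25 → best response R.
Player 2 against (Up, B): payoffs 50, 48 → best response L.
Player 2 against (Down, F): payoffs 61, 60 → best response L.
Player 2 against (Down, M): payoffs 11, 81 → best response R.
Player 2 against (Down, B): payoffs 10, 95 → best response R.
Player 3 against (Up, L): payoffs 56, 82, 90 → best response B.
Player 3 against (Up, R): payoffs 17, 76, 52 → best response M.
Player 3 against (Down, L): payoffs 94, 60, 93 → best response F.
Player 3 against (Down, R): payoffs 25, 95, 84 → best response M.
Mutual best responses: (Up, L, B); (Down, L, F); (Down, R, M).

The pure Nash equilibria are (Up, L, B) and (Down, L, F) and (Down, R, M).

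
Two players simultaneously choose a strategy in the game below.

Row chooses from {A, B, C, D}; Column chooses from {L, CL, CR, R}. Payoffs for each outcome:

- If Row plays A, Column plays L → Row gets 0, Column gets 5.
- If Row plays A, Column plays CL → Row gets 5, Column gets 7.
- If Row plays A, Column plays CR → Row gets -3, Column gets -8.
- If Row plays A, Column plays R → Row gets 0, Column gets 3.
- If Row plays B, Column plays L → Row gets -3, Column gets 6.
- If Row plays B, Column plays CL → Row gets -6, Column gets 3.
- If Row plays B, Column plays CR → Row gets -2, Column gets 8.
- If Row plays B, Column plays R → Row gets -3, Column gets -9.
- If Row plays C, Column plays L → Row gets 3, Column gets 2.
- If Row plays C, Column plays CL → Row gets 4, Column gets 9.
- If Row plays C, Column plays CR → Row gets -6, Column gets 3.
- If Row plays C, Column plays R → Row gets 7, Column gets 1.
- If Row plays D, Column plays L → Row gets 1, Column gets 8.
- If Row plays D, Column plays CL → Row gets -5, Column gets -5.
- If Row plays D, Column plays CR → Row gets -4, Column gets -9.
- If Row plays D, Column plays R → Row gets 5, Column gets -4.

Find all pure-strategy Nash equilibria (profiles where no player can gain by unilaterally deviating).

The pure Nash equilibria are (A, CL) and (B, CR).

Row against L: payoffs 0, -3, 3, 1 → best response C.
Row against CL: payoffs 5, -6, 4, -5 → best response A.
Row against CR: payoffs -3, -2, -6, -4 → best response B.
Row against R: payoffs 0, -3, 7, 5 → best response C.
Column against A: payoffs 5, 7, -8, 3 → best response CL.
Column against B: payoffs 6, 3, 8, -9 → best response CR.
Column against C: payoffs 2, 9, 3, 1 → best response CL.
Column against D: payoffs 8, -5, -9, -4 → best response L.
Mutual best responses: (A, CL); (B, CR).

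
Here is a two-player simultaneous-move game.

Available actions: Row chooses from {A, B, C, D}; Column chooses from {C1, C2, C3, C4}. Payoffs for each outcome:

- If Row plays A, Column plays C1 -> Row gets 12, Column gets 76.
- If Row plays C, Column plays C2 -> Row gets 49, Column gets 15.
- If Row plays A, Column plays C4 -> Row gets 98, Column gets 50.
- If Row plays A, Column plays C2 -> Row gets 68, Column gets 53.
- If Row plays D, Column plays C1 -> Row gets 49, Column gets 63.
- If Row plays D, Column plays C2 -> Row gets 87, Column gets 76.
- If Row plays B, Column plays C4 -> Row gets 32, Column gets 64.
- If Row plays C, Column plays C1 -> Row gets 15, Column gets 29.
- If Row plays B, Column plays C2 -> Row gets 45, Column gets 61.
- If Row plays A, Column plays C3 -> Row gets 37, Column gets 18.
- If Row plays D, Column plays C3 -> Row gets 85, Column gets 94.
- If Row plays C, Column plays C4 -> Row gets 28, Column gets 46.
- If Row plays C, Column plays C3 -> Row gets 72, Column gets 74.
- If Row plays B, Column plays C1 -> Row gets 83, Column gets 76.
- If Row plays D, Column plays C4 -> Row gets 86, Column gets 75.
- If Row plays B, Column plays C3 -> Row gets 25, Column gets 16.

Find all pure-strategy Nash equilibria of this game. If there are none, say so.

Row against C1: payoffs 12, 83, 15, 49 → best response B.
Row against C2: payoffs 68, 45, 49, 87 → best response D.
Row against C3: payoffs 37, 25, 72, 85 → best response D.
Row against C4: payoffs 98, 32, 28, 86 → best response A.
Column against A: payoffs 76, 53, 18, 50 → best response C1.
Column against B: payoffs 76, 61, 16, 64 → best response C1.
Column against C: payoffs 29, 15, 74, 46 → best response C3.
Column against D: payoffs 63, 76, 94, 75 → best response C3.
Mutual best responses: (B, C1); (D, C3).

(B, C1), (D, C3)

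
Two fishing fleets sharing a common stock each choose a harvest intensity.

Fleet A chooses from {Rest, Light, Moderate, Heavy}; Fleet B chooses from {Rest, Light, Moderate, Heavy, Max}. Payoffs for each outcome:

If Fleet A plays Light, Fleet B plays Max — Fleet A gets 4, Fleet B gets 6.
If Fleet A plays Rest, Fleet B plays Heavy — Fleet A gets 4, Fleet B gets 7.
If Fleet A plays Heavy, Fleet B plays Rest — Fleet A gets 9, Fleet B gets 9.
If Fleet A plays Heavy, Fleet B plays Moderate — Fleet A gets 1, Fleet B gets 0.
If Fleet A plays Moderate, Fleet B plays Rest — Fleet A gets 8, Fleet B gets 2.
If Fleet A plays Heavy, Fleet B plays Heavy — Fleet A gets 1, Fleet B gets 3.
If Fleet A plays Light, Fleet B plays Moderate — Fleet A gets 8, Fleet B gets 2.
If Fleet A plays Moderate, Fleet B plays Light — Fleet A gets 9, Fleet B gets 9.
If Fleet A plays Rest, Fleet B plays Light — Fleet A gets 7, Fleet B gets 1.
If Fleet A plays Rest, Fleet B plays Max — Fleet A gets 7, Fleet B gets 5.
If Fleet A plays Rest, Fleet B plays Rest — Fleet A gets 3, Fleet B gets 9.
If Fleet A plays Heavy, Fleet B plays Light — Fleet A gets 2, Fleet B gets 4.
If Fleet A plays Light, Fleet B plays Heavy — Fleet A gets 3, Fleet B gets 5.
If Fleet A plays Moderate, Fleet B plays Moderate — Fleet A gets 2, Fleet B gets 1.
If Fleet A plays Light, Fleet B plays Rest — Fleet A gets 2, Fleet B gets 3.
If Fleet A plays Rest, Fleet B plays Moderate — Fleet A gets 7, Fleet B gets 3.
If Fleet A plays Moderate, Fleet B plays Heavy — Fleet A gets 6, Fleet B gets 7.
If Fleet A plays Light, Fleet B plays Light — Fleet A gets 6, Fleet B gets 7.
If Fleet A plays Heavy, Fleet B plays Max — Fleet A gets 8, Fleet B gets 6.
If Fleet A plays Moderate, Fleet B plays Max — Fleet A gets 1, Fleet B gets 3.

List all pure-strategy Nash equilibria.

Fleet A against Rest: payoffs 3, 2, 8, 9 → best response Heavy.
Fleet A against Light: payoffs 7, 6, 9, 2 → best response Moderate.
Fleet A against Moderate: payoffs 7, 8, 2, 1 → best response Light.
Fleet A against Heavy: payoffs 4, 3, 6, 1 → best response Moderate.
Fleet A against Max: payoffs 7, 4, 1, 8 → best response Heavy.
Fleet B against Rest: payoffs 9, 1, 3, 7, 5 → best response Rest.
Fleet B against Light: payoffs 3, 7, 2, 5, 6 → best response Light.
Fleet B against Moderate: payoffs 2, 9, 1, 7, 3 → best response Light.
Fleet B against Heavy: payoffs 9, 4, 0, 3, 6 → best response Rest.
Mutual best responses: (Moderate, Light); (Heavy, Rest).

(Moderate, Light) and (Heavy, Rest)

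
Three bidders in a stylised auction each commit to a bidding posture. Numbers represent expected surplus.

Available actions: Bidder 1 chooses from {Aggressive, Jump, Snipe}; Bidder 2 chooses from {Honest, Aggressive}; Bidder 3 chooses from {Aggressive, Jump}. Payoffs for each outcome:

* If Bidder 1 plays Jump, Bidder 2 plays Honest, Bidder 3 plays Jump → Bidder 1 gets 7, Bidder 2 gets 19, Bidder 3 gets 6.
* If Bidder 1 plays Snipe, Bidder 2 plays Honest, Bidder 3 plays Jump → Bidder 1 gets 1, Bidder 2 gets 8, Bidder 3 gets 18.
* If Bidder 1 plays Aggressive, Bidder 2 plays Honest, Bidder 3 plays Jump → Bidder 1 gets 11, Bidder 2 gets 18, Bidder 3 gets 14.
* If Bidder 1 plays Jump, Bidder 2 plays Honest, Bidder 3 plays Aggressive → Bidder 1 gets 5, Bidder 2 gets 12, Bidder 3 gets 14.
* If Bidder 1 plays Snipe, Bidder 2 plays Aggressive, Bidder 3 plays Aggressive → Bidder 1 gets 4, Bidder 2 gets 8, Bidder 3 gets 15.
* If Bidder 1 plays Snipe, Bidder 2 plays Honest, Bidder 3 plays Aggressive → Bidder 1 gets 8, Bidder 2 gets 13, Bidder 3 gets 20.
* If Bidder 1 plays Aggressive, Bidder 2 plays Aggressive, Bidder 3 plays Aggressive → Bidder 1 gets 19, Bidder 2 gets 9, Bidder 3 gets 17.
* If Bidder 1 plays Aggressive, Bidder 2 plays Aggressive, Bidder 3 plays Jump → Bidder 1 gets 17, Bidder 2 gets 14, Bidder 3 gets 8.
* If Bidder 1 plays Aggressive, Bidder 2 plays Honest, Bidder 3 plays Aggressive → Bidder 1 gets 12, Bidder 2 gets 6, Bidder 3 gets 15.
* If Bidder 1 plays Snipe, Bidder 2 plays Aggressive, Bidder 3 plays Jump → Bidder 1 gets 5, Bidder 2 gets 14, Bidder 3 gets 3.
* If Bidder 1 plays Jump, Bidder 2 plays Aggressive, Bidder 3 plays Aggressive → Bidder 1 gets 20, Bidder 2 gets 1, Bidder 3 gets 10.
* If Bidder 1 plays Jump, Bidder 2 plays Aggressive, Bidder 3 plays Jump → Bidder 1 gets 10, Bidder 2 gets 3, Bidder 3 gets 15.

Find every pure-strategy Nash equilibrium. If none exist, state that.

none

For each strategy profile, look for a profitable unilateral deviation.
(Aggressive, Honest, Aggressive): Bidder 2 can switch to Aggressive (6 → 9). Not NE.
(Aggressive, Honest, Jump): Bidder 3 can switch to Aggressive (14 → 15). Not NE.
(Aggressive, Aggressive, Aggressive): Bidder 1 can switch to Jump (19 → 20). Not NE.
(Aggressive, Aggressive, Jump): Bidder 2 can switch to Honest (14 → 18). Not NE.
(Jump, Honest, Aggressive): Bidder 1 can switch to Aggressive (5 → 12). Not NE.
(Jump, Honest, Jump): Bidder 1 can switch to Aggressive (7 → 11). Not NE.
(The remaining 6 profiles each have a profitable deviation by the same check.)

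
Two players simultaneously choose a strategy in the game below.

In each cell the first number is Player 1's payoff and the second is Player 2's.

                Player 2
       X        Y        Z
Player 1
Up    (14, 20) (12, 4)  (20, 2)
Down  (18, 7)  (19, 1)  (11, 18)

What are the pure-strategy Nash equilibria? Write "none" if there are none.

none

For each strategy profile, look for a profitable unilateral deviation.
(Up, X): Player 1 can switch to Down (14 → 18). Not NE.
(Up, Y): Player 1 can switch to Down (12 → 19). Not NE.
(Up, Z): Player 2 can switch to X (2 → 20). Not NE.
(Down, X): Player 2 can switch to Z (7 → 18). Not NE.
(Down, Y): Player 2 can switch to X (1 → 7). Not NE.
(Down, Z): Player 1 can switch to Up (11 → 20). Not NE.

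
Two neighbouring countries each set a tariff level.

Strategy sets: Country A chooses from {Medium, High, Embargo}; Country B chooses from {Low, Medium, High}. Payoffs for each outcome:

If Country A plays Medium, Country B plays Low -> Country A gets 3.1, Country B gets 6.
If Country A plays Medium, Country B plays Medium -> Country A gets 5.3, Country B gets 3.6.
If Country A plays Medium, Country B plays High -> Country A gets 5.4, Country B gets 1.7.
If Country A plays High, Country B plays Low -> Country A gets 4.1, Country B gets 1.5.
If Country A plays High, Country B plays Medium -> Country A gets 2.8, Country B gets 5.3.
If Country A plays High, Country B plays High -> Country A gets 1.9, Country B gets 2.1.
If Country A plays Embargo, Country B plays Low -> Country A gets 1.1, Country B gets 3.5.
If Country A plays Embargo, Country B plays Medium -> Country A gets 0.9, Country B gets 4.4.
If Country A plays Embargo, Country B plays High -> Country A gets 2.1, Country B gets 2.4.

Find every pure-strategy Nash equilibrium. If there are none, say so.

This game has no pure Nash equilibrium.

(Medium, Low): Country A can switch to High (3.1 → 4.1). Not NE.
(Medium, Medium): Country B can switch to Low (3.6 → 6). Not NE.
(Medium, High): Country B can switch to Low (1.7 → 6). Not NE.
(High, Low): Country B can switch to Medium (1.5 → 5.3). Not NE.
(High, Medium): Country A can switch to Medium (2.8 → 5.3). Not NE.
(High, High): Country A can switch to Medium (1.9 → 5.4). Not NE.
(The remaining 3 profiles each have a profitable deviation by the same check.)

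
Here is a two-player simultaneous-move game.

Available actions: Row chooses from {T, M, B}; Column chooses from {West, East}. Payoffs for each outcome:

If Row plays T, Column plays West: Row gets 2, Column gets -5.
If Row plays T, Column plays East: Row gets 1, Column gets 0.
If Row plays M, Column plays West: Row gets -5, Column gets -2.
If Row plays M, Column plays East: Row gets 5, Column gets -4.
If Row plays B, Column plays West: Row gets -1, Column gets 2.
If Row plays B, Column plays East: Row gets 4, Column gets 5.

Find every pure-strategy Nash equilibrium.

No pure-strategy Nash equilibrium.

For each player, find the best response to each opponent profile; mutual best responses are the pure NE.
Row against West: payoffs 2, -5, -1 → best response T.
Row against East: payoffs 1, 5, 4 → best response M.
Column against T: payoffs -5, 0 → best response East.
Column against M: payoffs -2, -4 → best response West.
Column against B: payoffs 2, 5 → best response East.
No profile is a mutual best response for all players.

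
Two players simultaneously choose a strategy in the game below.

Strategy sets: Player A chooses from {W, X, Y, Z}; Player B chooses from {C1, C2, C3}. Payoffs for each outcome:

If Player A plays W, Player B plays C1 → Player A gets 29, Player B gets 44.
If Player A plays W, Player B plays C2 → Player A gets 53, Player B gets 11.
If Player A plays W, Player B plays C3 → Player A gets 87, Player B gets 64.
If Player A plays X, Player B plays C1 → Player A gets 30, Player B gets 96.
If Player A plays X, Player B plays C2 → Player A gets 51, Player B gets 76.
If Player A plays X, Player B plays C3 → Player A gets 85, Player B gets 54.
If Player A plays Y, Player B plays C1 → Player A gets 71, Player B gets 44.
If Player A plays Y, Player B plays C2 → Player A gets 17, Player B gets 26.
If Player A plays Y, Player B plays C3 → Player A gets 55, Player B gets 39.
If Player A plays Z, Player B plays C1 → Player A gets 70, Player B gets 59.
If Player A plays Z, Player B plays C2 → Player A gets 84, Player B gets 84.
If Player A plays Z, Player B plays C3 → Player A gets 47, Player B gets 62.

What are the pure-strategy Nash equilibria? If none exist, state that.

(W, C1): Player A can switch to X (29 → 30). Not NE.
(W, C2): Player A can switch to Z (53 → 84). Not NE.
(W, C3): Player A gets 87, best alternative 85; Player B gets 64, best alternative 44. No profitable deviation — NE.
(X, C1): Player A can switch to Y (30 → 71). Not NE.
(X, C2): Player A can switch to W (51 → 53). Not NE.
(X, C3): Player A can switch to W (85 → 87). Not NE.
(Y, C1): Player A gets 71, best alternative 70; Player B gets 44, best alternative 39. No profitable deviation — NE.
(Y, C2): Player A can switch to W (17 → 53). Not NE.
(Y, C3): Player A can switch to W (55 → 87). Not NE.
(Z, C1): Player A can switch to Y (70 → 71). Not NE.
(Z, C2): Player A gets 84, best alternative 53; Player B gets 84, best alternative 62. No profitable deviation — NE.
(The remaining 1 profile has a profitable deviation by the same check.)

The pure Nash equilibria are (W, C3) and (Y, C1) and (Z, C2).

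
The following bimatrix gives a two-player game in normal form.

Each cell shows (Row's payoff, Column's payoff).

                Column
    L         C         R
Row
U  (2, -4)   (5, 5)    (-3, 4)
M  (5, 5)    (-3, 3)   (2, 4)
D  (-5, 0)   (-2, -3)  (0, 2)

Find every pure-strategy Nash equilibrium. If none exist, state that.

Pure-strategy Nash equilibria: (U, C); (M, L)

Row against L: payoffs 2, 5, -5 → best response M.
Row against C: payoffs 5, -3, -2 → best response U.
Row against R: payoffs -3, 2, 0 → best response M.
Column against U: payoffs -4, 5, 4 → best response C.
Column against M: payoffs 5, 3, 4 → best response L.
Column against D: payoffs 0, -3, 2 → best response R.
Mutual best responses: (U, C); (M, L).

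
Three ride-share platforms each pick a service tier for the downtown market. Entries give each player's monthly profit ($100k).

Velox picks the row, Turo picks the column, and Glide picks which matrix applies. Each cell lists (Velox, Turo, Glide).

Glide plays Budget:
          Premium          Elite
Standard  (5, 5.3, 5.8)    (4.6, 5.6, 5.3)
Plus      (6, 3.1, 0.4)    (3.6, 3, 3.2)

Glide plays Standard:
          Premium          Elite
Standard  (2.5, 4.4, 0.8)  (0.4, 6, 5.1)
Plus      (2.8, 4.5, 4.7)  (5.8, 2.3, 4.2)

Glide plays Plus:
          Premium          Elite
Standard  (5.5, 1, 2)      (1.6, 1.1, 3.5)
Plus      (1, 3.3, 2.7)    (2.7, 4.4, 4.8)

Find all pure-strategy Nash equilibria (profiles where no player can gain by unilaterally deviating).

Velox against (Premium, Budget): payoffs 5, 6 → best response Plus.
Velox against (Premium, Standard): payoffs 2.5, 2.8 → best response Plus.
Velox against (Premium, Plus): payoffs 5.5, 1 → best response Standard.
Velox against (Elite, Budget): payoffs 4.6, 3.6 → best response Standard.
Velox against (Elite, Standard): payoffs 0.4, 5.8 → best response Plus.
Velox against (Elite, Plus): payoffs 1.6, 2.7 → best response Plus.
Turo against (Standard, Budget): payoffs 5.3, 5.6 → best response Elite.
Turo against (Standard, Standard): payoffs 4.4, 6 → best response Elite.
Turo against (Standard, Plus): payoffs 1, 1.1 → best response Elite.
Turo against (Plus, Budget): payoffs 3.1, 3 → best response Premium.
Turo against (Plus, Standard): payoffs 4.5, 2.3 → best response Premium.
Turo against (Plus, Plus): payoffs 3.3, 4.4 → best response Elite.
Glide against (Standard, Premium): payoffs 5.8, 0.8, 2 → best response Budget.
Glide against (Standard, Elite): payoffs 5.3, 5.1, 3.5 → best response Budget.
Glide against (Plus, Premium): payoffs 0.4, 4.7, 2.7 → best response Standard.
Glide against (Plus, Elite): payoffs 3.2, 4.2, 4.8 → best response Plus.
Mutual best responses: (Standard, Elite, Budget); (Plus, Premium, Standard); (Plus, Elite, Plus).

(Standard, Elite, Budget), (Plus, Premium, Standard), (Plus, Elite, Plus)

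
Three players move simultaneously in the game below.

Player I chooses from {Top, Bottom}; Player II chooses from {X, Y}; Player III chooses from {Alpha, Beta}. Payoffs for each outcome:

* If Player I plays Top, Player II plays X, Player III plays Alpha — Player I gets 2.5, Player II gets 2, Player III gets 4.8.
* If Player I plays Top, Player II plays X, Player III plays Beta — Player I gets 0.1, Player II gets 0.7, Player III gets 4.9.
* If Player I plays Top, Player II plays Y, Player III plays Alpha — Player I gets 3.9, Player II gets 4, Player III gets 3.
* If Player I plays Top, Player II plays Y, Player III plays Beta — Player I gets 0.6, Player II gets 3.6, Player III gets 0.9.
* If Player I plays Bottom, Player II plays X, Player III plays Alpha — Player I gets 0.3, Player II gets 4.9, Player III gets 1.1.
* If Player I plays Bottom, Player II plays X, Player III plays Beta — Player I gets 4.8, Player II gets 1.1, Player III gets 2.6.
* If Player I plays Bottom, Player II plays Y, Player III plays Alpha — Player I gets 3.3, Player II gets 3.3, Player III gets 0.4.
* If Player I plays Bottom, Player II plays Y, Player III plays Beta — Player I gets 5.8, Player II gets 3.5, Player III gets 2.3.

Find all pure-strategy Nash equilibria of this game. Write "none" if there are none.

Pure-strategy Nash equilibria: (Top, Y, Alpha), (Bottom, Y, Beta)

Player I against (X, Alpha): payoffs 2.5, 0.3 → best response Top.
Player I against (X, Beta): payoffs 0.1, 4.8 → best response Bottom.
Player I against (Y, Alpha): payoffs 3.9, 3.3 → best response Top.
Player I against (Y, Beta): payoffs 0.6, 5.8 → best response Bottom.
Player II against (Top, Alpha): payoffs 2, 4 → best response Y.
Player II against (Top, Beta): payoffs 0.7, 3.6 → best response Y.
Player II against (Bottom, Alpha): payoffs 4.9, 3.3 → best response X.
Player II against (Bottom, Beta): payoffs 1.1, 3.5 → best response Y.
Player III against (Top, X): payoffs 4.8, 4.9 → best response Beta.
Player III against (Top, Y): payoffs 3, 0.9 → best response Alpha.
Player III against (Bottom, X): payoffs 1.1, 2.6 → best response Beta.
Player III against (Bottom, Y): payoffs 0.4, 2.3 → best response Beta.
Mutual best responses: (Top, Y, Alpha); (Bottom, Y, Beta).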